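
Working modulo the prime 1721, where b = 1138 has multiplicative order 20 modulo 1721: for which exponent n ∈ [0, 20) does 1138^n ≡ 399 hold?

16

Successive powers of 1138 modulo 1721:
  1138^0=1  1138^1=1138  1138^2=852  1138^3=653  1138^4=1363  1138^5=473
  1138^6=1322  1138^7=282  1138^8=810  1138^9=1045  1138^10=1720  1138^11=583
  1138^12=869  1138^13=1068  1138^14=358  1138^15=1248  1138^16=399
So 1138^16 ≡ 399 (mod 1721), giving n = 16.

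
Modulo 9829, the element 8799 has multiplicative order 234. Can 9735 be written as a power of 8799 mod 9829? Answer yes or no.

no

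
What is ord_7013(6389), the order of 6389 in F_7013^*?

The order of 6389 must divide p − 1 = 7012 = 2^2 · 1753.
Divisors: 1, 2, 4, 1753, 3506, 7012.
Check each in increasing order: 6389^1 ≡ 6389;  6389^2 ≡ 3661;  6389^4 ≡ 1078;  6389^1753 ≡ 1.
Smallest exponent giving 1 is 1753.

1753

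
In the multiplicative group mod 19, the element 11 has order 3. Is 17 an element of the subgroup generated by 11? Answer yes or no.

no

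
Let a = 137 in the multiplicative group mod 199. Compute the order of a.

22

The order of 137 must divide p − 1 = 198 = 2 · 3^2 · 11.
Divisors: 1, 2, 3, 6, 9, 11, 18, 22, 33, 66, 99, 198.
Check each in increasing order: 137^1 ≡ 137;  137^2 ≡ 63;  137^3 ≡ 74;  137^6 ≡ 103;  137^9 ≡ 60;  137^11 ≡ 198;  137^18 ≡ 18;  137^22 ≡ 1.
Smallest exponent giving 1 is 22.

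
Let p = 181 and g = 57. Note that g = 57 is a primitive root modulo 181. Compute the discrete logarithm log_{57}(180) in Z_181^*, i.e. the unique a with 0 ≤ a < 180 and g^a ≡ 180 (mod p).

90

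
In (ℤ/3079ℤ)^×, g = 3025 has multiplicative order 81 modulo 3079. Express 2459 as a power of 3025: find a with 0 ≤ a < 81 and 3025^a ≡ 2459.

Baby-step giant-step with m = ceil(sqrt(81)) = 9.
Baby table (3025^j mod 3079 for j=0..8):
  0:1  1:3025  2:2916  3:2644  4:1937  5:88  6:1406  7:1051
  8:1747
Giant step factor: 3025^(-9) ≡ 1588 (mod 3079).
Scan 2459·1588^i mod 3079 for i = 0, 1, …:
  i=0: 2459   i=1: 720   i=2: 1051
Match at i=2, j=7: a = 2·9 + 7 = 25.

25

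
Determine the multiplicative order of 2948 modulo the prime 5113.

The order of 2948 must divide p − 1 = 5112 = 2^3 · 3^2 · 71.
Divisors: 1, 2, 3, 4, 6, 8, 9, 12, 18, 24, 36, 71, 72, 142, 213, 284, 426, 568, 639, 852, 1278, 1704, 2556, 5112.
Check each in increasing order: 2948^1 ≡ 2948;  2948^2 ≡ 3717;  2948^3 ≡ 557;  2948^4 ≡ 763;  2948^6 ≡ 3469;  2948^8 ≡ 4400;  2948^9 ≡ 4632;  2948^12 ≡ 3072;  2948^18 ≡ 1276;  2948^24 ≡ 3699;  2948^36 ≡ 2242;  2948^71 ≡ 602;  2948^72 ≡ 485;  2948^142 ≡ 4494;  2948^213 ≡ 611;  2948^284 ≡ 4799;  2948^426 ≡ 72;  2948^568 ≡ 1449;  2948^639 ≡ 3088;  2948^852 ≡ 71;  2948^1278 ≡ 5112;  2948^1704 ≡ 5041;  2948^2556 ≡ 1.
Smallest exponent giving 1 is 2556.

2556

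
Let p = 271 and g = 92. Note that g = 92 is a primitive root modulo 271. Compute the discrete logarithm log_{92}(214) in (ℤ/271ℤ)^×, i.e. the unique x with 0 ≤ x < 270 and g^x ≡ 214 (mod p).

117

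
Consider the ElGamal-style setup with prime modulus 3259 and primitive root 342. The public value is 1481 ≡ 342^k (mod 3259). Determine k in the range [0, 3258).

972

Baby-step giant-step with m = ceil(sqrt(3258)) = 58.
Baby table (342^j mod 3259 for j=0..57):
  0:1  1:342  2:2899  3:722  4:2499  5:800  6:3103  7:2051
  8:757  9:1433  10:1236  11:2301  12:1523  13:2685  14:2491  15:1323
  16:2724  17:2793  18:319  19:1551  20:2484  21:2188  22:1985  23:998
  24:2380  25:2469  26:317  27:867  28:3204  29:744  30:246  31:2657
  32:2692  33:1626  34:2062  35:1260  36:732  37:2660  38:459  39:546
  40:969  41:2239  42:3132  43:2192  44:94  45:2817  46:2009  47:2688
  48:258  49:243  50:1631  51:513  52:2719  53:1083  54:2119  55:1200
  56:3025  57:1447
Giant step factor: 342^(-58) ≡ 1392 (mod 3259).
Scan 1481·1392^i mod 3259 for i = 0, 1, …:
  i=0: 1481   i=1: 1864   i=2: 524   i=3: 2651
  i=4: 1004   i=5: 2716   i=6: 232   i=7: 303
  i=8: 1365   i=9: 83     …   i=15: 2449
  i=16: 94
Match at i=16, j=44: k = 16·58 + 44 = 972.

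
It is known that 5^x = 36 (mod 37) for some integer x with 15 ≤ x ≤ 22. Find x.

18

Compute 5^15 mod 37 = 29, then multiply by 5 repeatedly:
  5^15=29  5^16=34  5^17=22  5^18=36
Found 36 at exponent 18.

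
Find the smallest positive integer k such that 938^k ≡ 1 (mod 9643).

9642

The order of 938 must divide p − 1 = 9642 = 2 · 3 · 1607.
Divisors: 1, 2, 3, 6, 1607, 3214, 4821, 9642.
Check each in increasing order: 938^1 ≡ 938;  938^2 ≡ 2331;  938^3 ≡ 7160;  938^6 ≡ 3412;  938^1607 ≡ 5047;  938^3214 ≡ 5046;  938^4821 ≡ 9642;  938^9642 ≡ 1.
Smallest exponent giving 1 is 9642.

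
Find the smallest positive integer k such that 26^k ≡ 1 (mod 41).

40

The order of 26 must divide p − 1 = 40 = 2^3 · 5.
Divisors: 1, 2, 4, 5, 8, 10, 20, 40.
Check each in increasing order: 26^1 ≡ 26;  26^2 ≡ 20;  26^4 ≡ 31;  26^5 ≡ 27;  26^8 ≡ 18;  26^10 ≡ 32;  26^20 ≡ 40;  26^40 ≡ 1.
Smallest exponent giving 1 is 40.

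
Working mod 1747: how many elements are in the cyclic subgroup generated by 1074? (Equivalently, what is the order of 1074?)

873

The order of 1074 must divide p − 1 = 1746 = 2 · 3^2 · 97.
Divisors: 1, 2, 3, 6, 9, 18, 97, 194, 291, 582, 873, 1746.
Check each in increasing order: 1074^1 ≡ 1074;  1074^2 ≡ 456;  1074^3 ≡ 584;  1074^6 ≡ 391;  1074^9 ≡ 1234;  1074^18 ≡ 1119;  1074^97 ≡ 285;  1074^194 ≡ 863;  1074^291 ≡ 1375;  1074^582 ≡ 371;  1074^873 ≡ 1.
Smallest exponent giving 1 is 873.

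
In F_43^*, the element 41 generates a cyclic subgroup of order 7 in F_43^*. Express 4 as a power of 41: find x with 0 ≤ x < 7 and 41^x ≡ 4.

2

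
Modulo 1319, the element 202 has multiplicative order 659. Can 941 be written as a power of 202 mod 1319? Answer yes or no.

no

941 ∈ ⟨202⟩ iff 941^659 ≡ 1 (mod 1319), since |⟨202⟩| = 659.
941^659 mod 1319 = 1318.
Since 1318 ≠ 1, 941 does not lie in the subgroup.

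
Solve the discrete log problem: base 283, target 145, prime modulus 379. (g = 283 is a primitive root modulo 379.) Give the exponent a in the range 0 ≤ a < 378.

Baby-step giant-step with m = ceil(sqrt(378)) = 20.
Baby table (283^j mod 379 for j=0..19):
  0:1  1:283  2:120  3:229  4:377  5:192  6:139  7:300
  8:4  9:374  10:101  11:158  12:371  13:10  14:177  15:63
  16:16  17:359  18:25  19:253
Giant step factor: 283^(-20) ≡ 225 (mod 379).
Scan 145·225^i mod 379 for i = 0, 1, …:
  i=0: 145   i=1: 31   i=2: 153   i=3: 315
  i=4: 2   i=5: 71   i=6: 57   i=7: 318
  i=8: 298   i=9: 346   i=10: 155   i=11: 7
  i=12: 59   i=13: 10
Match at i=13, j=13: a = 13·20 + 13 = 273.

273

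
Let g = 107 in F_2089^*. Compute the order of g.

1044

The order of 107 must divide p − 1 = 2088 = 2^3 · 3^2 · 29.
Divisors: 1, 2, 3, 4, 6, 8, 9, 12, 18, 24, 29, 36, 58, 72, 87, 116, 174, 232, 261, 348, 522, 696, 1044, 2088.
Check each in increasing order: 107^1 ≡ 107;  107^2 ≡ 1004;  107^3 ≡ 889;  107^4 ≡ 1118;  107^6 ≡ 679;  107^8 ≡ 702;  107^9 ≡ 1999;  107^12 ≡ 1461;  107^18 ≡ 1833;  107^24 ≡ 1652;  107^29 ≡ 663;  107^36 ≡ 777;  107^58 ≡ 879;  107^72 ≡ 8;  107^87 ≡ 2035;  107^116 ≡ 1800;  107^174 ≡ 827;  107^232 ≡ 2050;  107^261 ≡ 1300;  107^348 ≡ 826;  107^522 ≡ 2088;  107^696 ≡ 1262;  107^1044 ≡ 1.
Smallest exponent giving 1 is 1044.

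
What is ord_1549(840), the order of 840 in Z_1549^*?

The order of 840 must divide p − 1 = 1548 = 2^2 · 3^2 · 43.
Divisors: 1, 2, 3, 4, 6, 9, 12, 18, 36, 43, 86, 129, 172, 258, 387, 516, 774, 1548.
Check each in increasing order: 840^1 ≡ 840;  840^2 ≡ 805;  840^3 ≡ 836;  840^4 ≡ 543;  840^6 ≡ 297;  840^9 ≡ 452;  840^12 ≡ 1465;  840^18 ≡ 1385;  840^36 ≡ 563;  840^43 ≡ 116;  840^86 ≡ 1064;  840^129 ≡ 1053;  840^172 ≡ 1326;  840^258 ≡ 1274;  840^387 ≡ 88;  840^516 ≡ 1273;  840^774 ≡ 1548;  840^1548 ≡ 1.
Smallest exponent giving 1 is 1548.

1548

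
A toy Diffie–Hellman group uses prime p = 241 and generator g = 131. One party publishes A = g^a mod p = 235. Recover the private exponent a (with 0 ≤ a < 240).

204

Baby-step giant-step with m = ceil(sqrt(240)) = 16.
Baby table (131^j mod 241 for j=0..15):
  0:1  1:131  2:50  3:43  4:90  5:222  6:162  7:14
  8:147  9:218  10:120  11:55  12:216  13:99  14:196  15:130
Giant step factor: 131^(-16) ≡ 119 (mod 241).
Scan 235·119^i mod 241 for i = 0, 1, …:
  i=0: 235   i=1: 9   i=2: 107   i=3: 201
  i=4: 60   i=5: 151   i=6: 135   i=7: 159
  i=8: 123   i=9: 177   i=10: 96   i=11: 97
  i=12: 216
Match at i=12, j=12: a = 12·16 + 12 = 204.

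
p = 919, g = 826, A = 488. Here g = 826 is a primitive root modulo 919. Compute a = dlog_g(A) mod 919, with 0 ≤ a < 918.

794

Baby-step giant-step with m = ceil(sqrt(918)) = 31.
Baby table (826^j mod 919 for j=0..30):
  0:1  1:826  2:378  3:687  4:439  5:528  6:522  7:161
  8:650  9:204  10:327  11:835  12:460  13:413  14:189  15:803
  16:679  17:264  18:261  19:540  20:325  21:102  22:623  23:877
  24:230  25:666  26:554  27:861  28:799  29:132  30:590
Giant step factor: 826^(-31) ≡ 548 (mod 919).
Scan 488·548^i mod 919 for i = 0, 1, …:
  i=0: 488   i=1: 914   i=2: 17   i=3: 126
  i=4: 123   i=5: 317   i=6: 25   i=7: 834
  i=8: 289   i=9: 304     …   i=24: 598
  i=25: 540
Match at i=25, j=19: a = 25·31 + 19 = 794.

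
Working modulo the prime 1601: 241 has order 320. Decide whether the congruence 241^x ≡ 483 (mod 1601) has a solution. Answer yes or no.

no

483 ∈ ⟨241⟩ iff 483^320 ≡ 1 (mod 1601), since |⟨241⟩| = 320.
483^320 mod 1601 = 42.
Since 42 ≠ 1, 483 does not lie in the subgroup.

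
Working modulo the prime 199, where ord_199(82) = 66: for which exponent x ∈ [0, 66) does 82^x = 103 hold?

Baby-step giant-step with m = ceil(sqrt(66)) = 9.
Baby table (82^j mod 199 for j=0..8):
  0:1  1:82  2:157  3:138  4:172  5:174  6:139  7:55
  8:132
Giant step factor: 82^(-9) ≡ 74 (mod 199).
Scan 103·74^i mod 199 for i = 0, 1, …:
  i=0: 103   i=1: 60   i=2: 62   i=3: 11
  i=4: 18   i=5: 138
Match at i=5, j=3: x = 5·9 + 3 = 48.

48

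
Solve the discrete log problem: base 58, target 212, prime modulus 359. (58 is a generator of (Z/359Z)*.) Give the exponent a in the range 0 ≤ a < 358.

127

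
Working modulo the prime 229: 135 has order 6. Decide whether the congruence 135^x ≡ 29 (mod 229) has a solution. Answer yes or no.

⟨135⟩ has order 6; its elements mod 229 are {1, 94, 95, 134, 135, 228}.
29 is not in this set.

no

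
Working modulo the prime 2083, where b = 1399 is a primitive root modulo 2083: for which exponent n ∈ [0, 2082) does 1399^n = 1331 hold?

237

Baby-step giant-step with m = ceil(sqrt(2082)) = 46.
Baby table (1399^j mod 2083 for j=0..45):
  0:1  1:1399  2:1264  3:1952  4:35  5:1056  6:497  7:1664
  8:1225  9:1549  10:731  11:1999  12:1215  13:57  14:589  15:1226
  16:865  17:1995  18:1868  19:1250  20:1113  21:1086  22:807  23:7
  24:1461  25:516  26:1166  27:245  28:1143  29:1396  30:1233  31:243
  32:428  33:951  34:1495  35:173  36:399  37:2040  38:250  39:1889
  40:1467  41:578  42:418  43:1542  44:1353  45:1483
Giant step factor: 1399^(-46) ≡ 1998 (mod 2083).
Scan 1331·1998^i mod 2083 for i = 0, 1, …:
  i=0: 1331   i=1: 1430   i=2: 1347   i=3: 70
  i=4: 299   i=5: 1664
Match at i=5, j=7: n = 5·46 + 7 = 237.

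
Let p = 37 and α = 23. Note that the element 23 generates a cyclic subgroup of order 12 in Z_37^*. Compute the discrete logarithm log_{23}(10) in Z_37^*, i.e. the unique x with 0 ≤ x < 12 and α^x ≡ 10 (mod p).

Successive powers of 23 modulo 37:
  23^0=1  23^1=23  23^2=11  23^3=31  23^4=10
So 23^4 ≡ 10 (mod 37), giving x = 4.

4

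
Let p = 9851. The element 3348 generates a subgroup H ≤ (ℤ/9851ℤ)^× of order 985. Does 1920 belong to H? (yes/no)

1920 ∈ ⟨3348⟩ iff 1920^985 ≡ 1 (mod 9851), since |⟨3348⟩| = 985.
1920^985 mod 9851 = 7617.
Since 7617 ≠ 1, 1920 does not lie in the subgroup.

no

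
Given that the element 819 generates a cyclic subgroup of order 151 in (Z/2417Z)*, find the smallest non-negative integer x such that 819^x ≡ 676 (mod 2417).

24

Baby-step giant-step with m = ceil(sqrt(151)) = 13.
Baby table (819^j mod 2417 for j=0..12):
  0:1  1:819  2:1252  3:580  4:1288  5:1060  6:437  7:187
  8:882  9:2092  10:2112  11:1573  12:26
Giant step factor: 819^(-13) ≡ 2001 (mod 2417).
Scan 676·2001^i mod 2417 for i = 0, 1, …:
  i=0: 676   i=1: 1573
Match at i=1, j=11: x = 1·13 + 11 = 24.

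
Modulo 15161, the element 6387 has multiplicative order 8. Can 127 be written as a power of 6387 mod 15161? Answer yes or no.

⟨6387⟩ has order 8; its elements mod 15161 are {1, 2566, 4482, 6387, 8774, 10679, 12595, 15160}.
127 is not in this set.

no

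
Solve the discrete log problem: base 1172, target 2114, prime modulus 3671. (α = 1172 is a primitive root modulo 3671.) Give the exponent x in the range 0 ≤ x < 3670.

3613

Baby-step giant-step with m = ceil(sqrt(3670)) = 61.
Baby table (1172^j mod 3671 for j=0..60):
  0:1  1:1172  2:630  3:489  4:432  5:3377  6:506  7:2001
  8:3074  9:1477  10:2003  11:1747  12:2737  13:2981  14:2611  15:2149
  16:322  17:2942  18:955  19:3276  20:3277  21:778  22:1408  23:1897
  24:2329  25:2035  26:2541  27:871  28:274  29:1751  30:83  31:1830
  32:896  33:206  34:2817  35:1295  36:1617  37:888  38:1843  39:1448
  40:1054  41:1832  42:3240  43:1466  44:124  45:2159  46:1029  47:1900
  48:2174  49:254  50:337  51:2167  52:3063  53:3269  54:2415  55:39
  56:1656  57:2544  58:716  59:2164  60:3218
Giant step factor: 1172^(-61) ≡ 3285 (mod 3671).
Scan 2114·3285^i mod 3671 for i = 0, 1, …:
  i=0: 2114   i=1: 2629   i=2: 2073   i=3: 100
  i=4: 1781   i=5: 2682   i=6: 3641   i=7: 567
  i=8: 1398   i=9: 9     …   i=58: 2989
  i=59: 2611
Match at i=59, j=14: x = 59·61 + 14 = 3613.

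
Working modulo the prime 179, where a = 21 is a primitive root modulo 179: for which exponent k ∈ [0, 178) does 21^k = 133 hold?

41

Baby-step giant-step with m = ceil(sqrt(178)) = 14.
Baby table (21^j mod 179 for j=0..13):
  0:1  1:21  2:83  3:132  4:87  5:37  6:61  7:28
  8:51  9:176  10:116  11:109  12:141  13:97
Giant step factor: 21^(-14) ≡ 129 (mod 179).
Scan 133·129^i mod 179 for i = 0, 1, …:
  i=0: 133   i=1: 152   i=2: 97
Match at i=2, j=13: k = 2·14 + 13 = 41.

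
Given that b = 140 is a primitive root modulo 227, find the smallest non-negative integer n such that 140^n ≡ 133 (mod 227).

Baby-step giant-step with m = ceil(sqrt(226)) = 16.
Baby table (140^j mod 227 for j=0..15):
  0:1  1:140  2:78  3:24  4:182  5:56  6:122  7:55
  8:209  9:204  10:185  11:22  12:129  13:127  14:74  15:145
Giant step factor: 140^(-16) ≡ 110 (mod 227).
Scan 133·110^i mod 227 for i = 0, 1, …:
  i=0: 133   i=1: 102   i=2: 97   i=3: 1
Match at i=3, j=0: n = 3·16 + 0 = 48.

48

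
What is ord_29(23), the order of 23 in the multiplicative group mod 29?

The order of 23 must divide p − 1 = 28 = 2^2 · 7.
Divisors: 1, 2, 4, 7, 14, 28.
Check each in increasing order: 23^1 ≡ 23;  23^2 ≡ 7;  23^4 ≡ 20;  23^7 ≡ 1.
Smallest exponent giving 1 is 7.

7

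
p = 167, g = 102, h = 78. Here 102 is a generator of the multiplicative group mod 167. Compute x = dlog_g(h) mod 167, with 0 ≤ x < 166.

Baby-step giant-step with m = ceil(sqrt(166)) = 13.
Baby table (102^j mod 167 for j=0..12):
  0:1  1:102  2:50  3:90  4:162  5:158  6:84  7:51
  8:25  9:45  10:81  11:79  12:42
Giant step factor: 102^(-13) ≡ 95 (mod 167).
Scan 78·95^i mod 167 for i = 0, 1, …:
  i=0: 78   i=1: 62   i=2: 45
Match at i=2, j=9: x = 2·13 + 9 = 35.

35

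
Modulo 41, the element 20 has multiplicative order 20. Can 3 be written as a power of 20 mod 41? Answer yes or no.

no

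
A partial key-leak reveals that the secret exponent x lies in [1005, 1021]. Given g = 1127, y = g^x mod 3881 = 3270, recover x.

1015

Compute 1127^1005 mod 3881 = 2274, then multiply by 1127 repeatedly:
  1127^1005=2274  1127^1006=1338  1127^1007=2098  1127^1008=917  1127^1009=1113
  1127^1010=788  1127^1011=3208  1127^1012=2205  1127^1013=1195  1127^1014=58
  1127^1015=3270
Found 3270 at exponent 1015.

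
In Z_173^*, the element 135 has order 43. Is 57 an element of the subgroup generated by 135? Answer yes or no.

57 ∈ ⟨135⟩ iff 57^43 ≡ 1 (mod 173), since |⟨135⟩| = 43.
57^43 mod 173 = 1.
Since 1 = 1, 57 lies in the subgroup.

yes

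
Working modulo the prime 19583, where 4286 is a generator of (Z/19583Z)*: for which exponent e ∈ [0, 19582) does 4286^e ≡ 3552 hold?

13052

Baby-step giant-step with m = ceil(sqrt(19582)) = 140.
Baby table (4286^j mod 19583 for j=0..139):
  0:1  1:4286  2:942  3:3314  4:6129  5:8091  6:16116  7:3935
  8:4447  9:5583  10:17895  11:10942  12:15710  13:6706  14:13655  15:11326
  16:16562  17:15940  18:13336  19:14902  20:9809  21:16256  22:16485  23:18829
  24:19134  25:14303  26:7868  27:322  28:9282  29:9579  30:9626  31:15238
  32:763  33:19440  34:13758  35:2375  36:15673  37:4788  38:17967  39:6206
  40:5202  41:10318  42:4534  43:6388  44:1934  45:5515  46:609  47:5635
  48:5771  49:1177  50:11791  51:12086  52:3561  53:7289  54:5769  55:12188
  56:9907  57:5458  58:10886  59:10690  60:12703  61:4318  62:1013  63:13875
  64:14262  65:8389  66:866  67:10489  68:12869  69:10806  70:721  71:15675
  72:13360  73:268  74:12834  75:17460  76:6917  77:17183  78:14258  79:10828
  80:16681  81:16816  82:7936  83:17608  84:14589  85:19518  86:15155  87:17102
  88:3  89:12858  90:2826  91:9942  92:18387  93:4690  94:9182  95:11805
  96:13341  97:16749  98:14519  99:13243  100:7964  101:535  102:1799  103:14395
  104:10520  105:8654  106:842  107:5540  108:9844  109:9602  110:10289  111:17321
  112:18236  113:3743  114:4021  115:966  116:8263  117:9154  118:9295  119:6548
  120:2289  121:19154  122:2108  123:7125  124:7853  125:14364  126:14735  127:18618
  128:15606  129:11371  130:13602  131:19164  132:5802  133:16545  134:1827  135:16905
  136:17313  137:3531  138:15790  139:16675
Giant step factor: 4286^(-140) ≡ 10445 (mod 19583).
Scan 3552·10445^i mod 19583 for i = 0, 1, …:
  i=0: 3552   i=1: 10438   i=2: 6349   i=3: 7267
  i=4: 107   i=5: 1384   i=6: 3626   i=7: 48
  i=8: 11785   i=9: 15170     …   i=92: 4601
  i=93: 763
Match at i=93, j=32: e = 93·140 + 32 = 13052.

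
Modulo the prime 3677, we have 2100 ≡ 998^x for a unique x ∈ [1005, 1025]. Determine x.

1009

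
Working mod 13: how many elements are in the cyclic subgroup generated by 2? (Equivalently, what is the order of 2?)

The order of 2 must divide p − 1 = 12 = 2^2 · 3.
Divisors: 1, 2, 3, 4, 6, 12.
Check each in increasing order: 2^1 ≡ 2;  2^2 ≡ 4;  2^3 ≡ 8;  2^4 ≡ 3;  2^6 ≡ 12;  2^12 ≡ 1.
Smallest exponent giving 1 is 12.

12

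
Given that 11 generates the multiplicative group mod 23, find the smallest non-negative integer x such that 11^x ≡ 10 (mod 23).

Successive powers of 11 modulo 23:
  11^0=1  11^1=11  11^2=6  11^3=20  11^4=13  11^5=5
  11^6=9  11^7=7  11^8=8  11^9=19  11^10=2  11^11=22
  11^12=12  11^13=17  11^14=3  11^15=10
So 11^15 ≡ 10 (mod 23), giving x = 15.

15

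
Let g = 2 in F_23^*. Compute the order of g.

11

The order of 2 must divide p − 1 = 22 = 2 · 11.
Divisors: 1, 2, 11, 22.
Check each in increasing order: 2^1 ≡ 2;  2^2 ≡ 4;  2^11 ≡ 1.
Smallest exponent giving 1 is 11.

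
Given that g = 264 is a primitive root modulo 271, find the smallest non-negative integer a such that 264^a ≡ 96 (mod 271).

Baby-step giant-step with m = ceil(sqrt(270)) = 17.
Baby table (264^j mod 271 for j=0..16):
  0:1  1:264  2:49  3:199  4:233  5:266  6:35  7:26
  8:89  9:190  10:25  11:96  12:141  13:97  14:134  15:146
  16:62
Giant step factor: 264^(-17) ≡ 133 (mod 271).
Scan 96·133^i mod 271 for i = 0, 1, …:
  i=0: 96
Match at i=0, j=11: a = 0·17 + 11 = 11.

11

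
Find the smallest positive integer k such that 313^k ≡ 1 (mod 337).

The order of 313 must divide p − 1 = 336 = 2^4 · 3 · 7.
Divisors: 1, 2, 3, 4, 6, 7, 8, 12, 14, 16, 21, 24, 28, 42, 48, 56, 84, 112, 168, 336.
Check each in increasing order: 313^1 ≡ 313;  313^2 ≡ 239;  313^3 ≡ 330;  313^4 ≡ 168;  313^6 ≡ 49;  313^7 ≡ 172;  313^8 ≡ 253;  313^12 ≡ 42;  313^14 ≡ 265;  313^16 ≡ 316;  313^21 ≡ 85;  313^24 ≡ 79;  313^28 ≡ 129;  313^42 ≡ 148;  313^48 ≡ 175;  313^56 ≡ 128;  313^84 ≡ 336;  313^112 ≡ 208;  313^168 ≡ 1.
Smallest exponent giving 1 is 168.

168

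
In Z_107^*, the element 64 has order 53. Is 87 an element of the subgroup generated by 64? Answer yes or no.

yes

87 ∈ ⟨64⟩ iff 87^53 ≡ 1 (mod 107), since |⟨64⟩| = 53.
87^53 mod 107 = 1.
Since 1 = 1, 87 lies in the subgroup.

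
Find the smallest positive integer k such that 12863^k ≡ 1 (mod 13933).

3483

The order of 12863 must divide p − 1 = 13932 = 2^2 · 3^4 · 43.
Divisors: 1, 2, 3, 4, 6, 9, 12, 18, 27, 36, 43, 54, 81, 86, 108, 129, 162, 172, 258, 324, 387, 516, 774, 1161, 1548, 2322, 3483, 4644, 6966, 13932.
Check each in increasing order: 12863^1 ≡ 12863;  12863^2 ≡ 2394;  12863^3 ≡ 2092;  12863^4 ≡ 4773;  12863^6 ≡ 1502;  12863^9 ≡ 7259;  12863^12 ≡ 12791;  12863^18 ≡ 12408;  12863^27 ≡ 6760;  12863^36 ≡ 12747;  12863^43 ≡ 5774;  12863^54 ≡ 11293;  12863^81 ≡ 1773;  12863^86 ≡ 11340;  12863^108 ≡ 3100;  12863^129 ≡ 5993;  12863^162 ≡ 8604;  12863^172 ≡ 7943;  12863^258 ≡ 10708;  12863^324 ≡ 2787;  12863^387 ≡ 11579;  12863^516 ≡ 6607;  12863^774 ≡ 9915;  12863^1161 ≡ 11798;  12863^1548 ≡ 9910;  12863^2322 ≡ 2134;  12863^3483 ≡ 1.
Smallest exponent giving 1 is 3483.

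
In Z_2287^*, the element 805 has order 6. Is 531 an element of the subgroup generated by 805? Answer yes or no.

no

531 ∈ ⟨805⟩ iff 531^6 ≡ 1 (mod 2287), since |⟨805⟩| = 6.
531^6 mod 2287 = 1804.
Since 1804 ≠ 1, 531 does not lie in the subgroup.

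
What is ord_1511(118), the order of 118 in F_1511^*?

1510

The order of 118 must divide p − 1 = 1510 = 2 · 5 · 151.
Divisors: 1, 2, 5, 10, 151, 302, 755, 1510.
Check each in increasing order: 118^1 ≡ 118;  118^2 ≡ 325;  118^5 ≡ 1022;  118^10 ≡ 383;  118^151 ≡ 880;  118^302 ≡ 768;  118^755 ≡ 1510;  118^1510 ≡ 1.
Smallest exponent giving 1 is 1510.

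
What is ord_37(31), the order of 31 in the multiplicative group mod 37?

4

The order of 31 must divide p − 1 = 36 = 2^2 · 3^2.
Divisors: 1, 2, 3, 4, 6, 9, 12, 18, 36.
Check each in increasing order: 31^1 ≡ 31;  31^2 ≡ 36;  31^3 ≡ 6;  31^4 ≡ 1.
Smallest exponent giving 1 is 4.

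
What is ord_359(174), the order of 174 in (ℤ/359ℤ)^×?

The order of 174 must divide p − 1 = 358 = 2 · 179.
Divisors: 1, 2, 179, 358.
Check each in increasing order: 174^1 ≡ 174;  174^2 ≡ 120;  174^179 ≡ 358;  174^358 ≡ 1.
Smallest exponent giving 1 is 358.

358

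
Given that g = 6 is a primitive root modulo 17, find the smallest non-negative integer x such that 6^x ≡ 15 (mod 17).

10

Successive powers of 6 modulo 17:
  6^0=1  6^1=6  6^2=2  6^3=12  6^4=4  6^5=7
  6^6=8  6^7=14  6^8=16  6^9=11  6^10=15
So 6^10 ≡ 15 (mod 17), giving x = 10.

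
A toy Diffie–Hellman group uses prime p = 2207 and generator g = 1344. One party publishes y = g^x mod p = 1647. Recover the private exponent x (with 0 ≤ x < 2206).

667

Baby-step giant-step with m = ceil(sqrt(2206)) = 47.
Baby table (1344^j mod 2207 for j=0..46):
  0:1  1:1344  2:1010  3:135  4:466  5:1723  6:569  7:1114
  8:870  9:1777  10:314  11:479  12:1539  13:457  14:662  15:307
  16:2106  17:1090  18:1719  19:1814  20:1488  21:330  22:2120  23:43
  24:410  25:1497  26:1391  27:175  28:1258  29:190  30:1555  31:2098
  32:1373  33:260  34:734  35:2174  36:1995  37:1982  38:2166  39:71
  40:523  41:1086  42:757  43:2188  44:948  45:673  46:1849
Giant step factor: 1344^(-47) ≡ 1443 (mod 2207).
Scan 1647·1443^i mod 2207 for i = 0, 1, …:
  i=0: 1647   i=1: 1889   i=2: 182   i=3: 2200
  i=4: 934   i=5: 1492   i=6: 1131   i=7: 1060
  i=8: 129   i=9: 759     …   i=13: 145
  i=14: 1777
Match at i=14, j=9: x = 14·47 + 9 = 667.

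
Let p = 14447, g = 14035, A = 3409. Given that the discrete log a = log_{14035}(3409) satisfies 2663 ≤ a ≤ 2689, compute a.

2687

Compute 14035^2663 mod 14447 = 3172, then multiply by 14035 repeatedly:
  14035^2663=3172  14035^2664=7813  14035^2665=2725  14035^2666=4166  14035^2667=2801
  14035^2668=1748  14035^2669=2174  14035^2670=26  14035^2671=3735  14035^2672=7009
  14035^2673=1692  14035^2674=10799  14035^2675=488  14035^2676=1202  14035^2677=10421
  14035^2678=11754  14035^2679=11544  14035^2680=11382  14035^2681=5891  14035^2682=4
  14035^2683=12799  14035^2684=14414  14035^2685=13596  14035^2686=3884  14035^2687=3409
Found 3409 at exponent 2687.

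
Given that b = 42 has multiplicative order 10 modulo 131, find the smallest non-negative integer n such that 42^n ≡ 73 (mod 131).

Successive powers of 42 modulo 131:
  42^0=1  42^1=42  42^2=61  42^3=73
So 42^3 ≡ 73 (mod 131), giving n = 3.

3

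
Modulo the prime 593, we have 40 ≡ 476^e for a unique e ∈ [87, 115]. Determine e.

87

Compute 476^87 mod 593 = 40, then multiply by 476 repeatedly:
  476^87=40
Found 40 at exponent 87.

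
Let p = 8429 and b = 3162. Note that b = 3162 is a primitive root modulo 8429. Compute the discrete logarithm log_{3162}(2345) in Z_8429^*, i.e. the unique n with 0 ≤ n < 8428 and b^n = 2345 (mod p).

Baby-step giant-step with m = ceil(sqrt(8428)) = 92.
Baby table (3162^j mod 8429 for j=0..91):
  0:1  1:3162  2:1450  3:7953  4:3679  5:978  6:7422  7:2028
  8:6496  9:7308  10:4007  11:1347  12:2569  13:6051  14:7861  15:7790
  16:2442  17:640  18:720  19:810  20:7233  21:2869  22:2174  23:4553
  24:8283  25:1943  26:7454  27:2064  28:2322  29:505  30:3729  31:7356
  32:4061  33:3515  34:5008  35:5634  36:4231  37:1599  38:7067  39:575
  40:5915  41:7708  42:4457  43:8175  44:6036  45:2576  46:2898  47:1153
  48:4458  49:2908  50:7486  51:2100  52:6577  53:2131  54:3451  55:4936
  56:5553  57:979  58:2155  59:3478  60:6020  61:2558  62:4985  63:340
  64:4597  65:4118  66:6740  67:3368  68:3789  69:3209  70:6771  71:242
  72:6594  73:5311  74:2814  75:5273  76:664  77:747  78:1894  79:4238
  80:6875  81:359  82:5672  83:6381  84:6125  85:5837  86:5513  87:934
  88:3158  89:5660  90:2153  91:5583
Giant step factor: 3162^(-92) ≡ 2191 (mod 8429).
Scan 2345·2191^i mod 8429 for i = 0, 1, …:
  i=0: 2345   i=1: 4634   i=2: 4578   i=3: 8317
  i=4: 7478   i=5: 6751   i=6: 6975   i=7: 448
  i=8: 3804   i=9: 6712     …   i=30: 3719
  i=31: 5915
Match at i=31, j=40: n = 31·92 + 40 = 2892.

2892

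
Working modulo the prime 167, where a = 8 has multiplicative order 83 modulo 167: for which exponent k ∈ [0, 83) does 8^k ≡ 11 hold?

Successive powers of 8 modulo 167:
  8^0=1  8^1=8  8^2=64  8^3=11
So 8^3 ≡ 11 (mod 167), giving k = 3.

3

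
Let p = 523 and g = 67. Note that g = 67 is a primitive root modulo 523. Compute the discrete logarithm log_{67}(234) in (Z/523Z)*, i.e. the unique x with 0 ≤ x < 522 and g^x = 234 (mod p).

Baby-step giant-step with m = ceil(sqrt(522)) = 23.
Baby table (67^j mod 523 for j=0..22):
  0:1  1:67  2:305  3:38  4:454  5:84  6:398  7:516
  8:54  9:480  10:257  11:483  12:458  13:352  14:49  15:145
  16:301  17:293  18:280  19:455  20:151  21:180  22:31
Giant step factor: 67^(-23) ≡ 244 (mod 523).
Scan 234·244^i mod 523 for i = 0, 1, …:
  i=0: 234   i=1: 89   i=2: 273   i=3: 191
  i=4: 57   i=5: 310   i=6: 328   i=7: 13
  i=8: 34   i=9: 451     …   i=21: 473
  i=22: 352
Match at i=22, j=13: x = 22·23 + 13 = 519.

519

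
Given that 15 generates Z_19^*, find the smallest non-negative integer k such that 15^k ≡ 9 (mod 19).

Successive powers of 15 modulo 19:
  15^0=1  15^1=15  15^2=16  15^3=12  15^4=9
So 15^4 ≡ 9 (mod 19), giving k = 4.

4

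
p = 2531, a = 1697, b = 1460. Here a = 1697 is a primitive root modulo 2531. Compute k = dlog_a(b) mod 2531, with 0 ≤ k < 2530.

560

Baby-step giant-step with m = ceil(sqrt(2530)) = 51.
Baby table (1697^j mod 2531 for j=0..50):
  0:1  1:1697  2:2062  3:1372  4:2295  5:1937  6:1851  7:176
  8:14  9:979  10:1027  11:1491  12:1758  13:1808  14:604  15:2464
  16:196  17:1051  18:1723  19:626  20:1833  21:2  22:863  23:1593
  24:213  25:2059  26:1343  27:1171  28:352  29:28  30:1958  31:2054
  32:451  33:985  34:1085  35:1208  36:2397  37:392  38:2102  39:915
  40:1252  41:1135  42:4  43:1726  44:655  45:426  46:1587  47:155
  48:2342  49:704  50:56
Giant step factor: 1697^(-51) ≡ 2118 (mod 2531).
Scan 1460·2118^i mod 2531 for i = 0, 1, …:
  i=0: 1460   i=1: 1929   i=2: 588   i=3: 132
  i=4: 1166   i=5: 1863   i=6: 5   i=7: 466
  i=8: 2429   i=9: 1630   i=10: 56
Match at i=10, j=50: k = 10·51 + 50 = 560.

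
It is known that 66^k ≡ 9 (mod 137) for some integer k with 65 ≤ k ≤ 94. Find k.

Compute 66^65 mod 137 = 45, then multiply by 66 repeatedly:
  66^65=45  66^66=93  66^67=110  66^68=136  66^69=71
  66^70=28  66^71=67  66^72=38  66^73=42  66^74=32
  66^75=57  66^76=63  66^77=48  66^78=17  66^79=26
  66^80=72  66^81=94  66^82=39  66^83=108  66^84=4
  66^85=127  66^86=25  66^87=6  66^88=122  66^89=106
  66^90=9
Found 9 at exponent 90.

90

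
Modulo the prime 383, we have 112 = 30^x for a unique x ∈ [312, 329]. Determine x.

324

Compute 30^312 mod 383 = 268, then multiply by 30 repeatedly:
  30^312=268  30^313=380  30^314=293  30^315=364  30^316=196
  30^317=135  30^318=220  30^319=89  30^320=372  30^321=53
  30^322=58  30^323=208  30^324=112
Found 112 at exponent 324.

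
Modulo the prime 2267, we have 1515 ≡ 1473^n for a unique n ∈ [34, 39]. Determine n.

Compute 1473^34 mod 2267 = 2195, then multiply by 1473 repeatedly:
  1473^34=2195  1473^35=493  1473^36=749  1473^37=1515
Found 1515 at exponent 37.

37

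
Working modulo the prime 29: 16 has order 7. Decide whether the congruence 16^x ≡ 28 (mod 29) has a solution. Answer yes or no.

⟨16⟩ has order 7; its elements mod 29 are {1, 7, 16, 20, 23, 24, 25}.
28 is not in this set.

no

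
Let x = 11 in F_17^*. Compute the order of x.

The order of 11 must divide p − 1 = 16 = 2^4.
Divisors: 1, 2, 4, 8, 16.
Check each in increasing order: 11^1 ≡ 11;  11^2 ≡ 2;  11^4 ≡ 4;  11^8 ≡ 16;  11^16 ≡ 1.
Smallest exponent giving 1 is 16.

16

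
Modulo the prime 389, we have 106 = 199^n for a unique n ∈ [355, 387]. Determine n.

378

Compute 199^355 mod 389 = 231, then multiply by 199 repeatedly:
  199^355=231  199^356=67  199^357=107  199^358=287  199^359=319
  199^360=74  199^361=333  199^362=137  199^363=33  199^364=343
  199^365=182  199^366=41  199^367=379  199^368=344  199^369=381
  199^370=353  199^371=227  199^372=49  199^373=26  199^374=117
  199^375=332  199^376=327  199^377=110  199^378=106
Found 106 at exponent 378.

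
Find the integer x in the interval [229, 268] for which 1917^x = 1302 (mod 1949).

252

Compute 1917^229 mod 1949 = 1511, then multiply by 1917 repeatedly:
  1917^229=1511  1917^230=373  1917^231=1707  1917^232=1897  1917^233=1664
  1917^234=1324  1917^235=510  1917^236=1221  1917^237=1857  1917^238=995
  1917^239=1293  1917^240=1502  1917^241=661  1917^242=287  1917^243=561
  1917^244=1538  1917^245=1458  1917^246=120  1917^247=58  1917^248=93
  1917^249=922  1917^250=1680  1917^251=812  1917^252=1302
Found 1302 at exponent 252.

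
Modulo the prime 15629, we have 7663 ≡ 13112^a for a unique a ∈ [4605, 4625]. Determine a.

4621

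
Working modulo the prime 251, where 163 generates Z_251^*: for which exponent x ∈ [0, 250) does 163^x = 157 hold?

Baby-step giant-step with m = ceil(sqrt(250)) = 16.
Baby table (163^j mod 251 for j=0..15):
  0:1  1:163  2:214  3:244  4:114  5:8  6:49  7:206
  8:195  9:159  10:64  11:141  12:142  13:54  14:17  15:10
Giant step factor: 163^(-16) ≡ 83 (mod 251).
Scan 157·83^i mod 251 for i = 0, 1, …:
  i=0: 157   i=1: 230   i=2: 14   i=3: 158
  i=4: 62   i=5: 126   i=6: 167   i=7: 56
  i=8: 130   i=9: 248     …   i=14: 239
  i=15: 8
Match at i=15, j=5: x = 15·16 + 5 = 245.

245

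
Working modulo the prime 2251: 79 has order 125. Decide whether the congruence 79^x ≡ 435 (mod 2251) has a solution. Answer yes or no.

435 ∈ ⟨79⟩ iff 435^125 ≡ 1 (mod 2251), since |⟨79⟩| = 125.
435^125 mod 2251 = 122.
Since 122 ≠ 1, 435 does not lie in the subgroup.

no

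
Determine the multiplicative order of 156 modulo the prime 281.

The order of 156 must divide p − 1 = 280 = 2^3 · 5 · 7.
Divisors: 1, 2, 4, 5, 7, 8, 10, 14, 20, 28, 35, 40, 56, 70, 140, 280.
Check each in increasing order: 156^1 ≡ 156;  156^2 ≡ 170;  156^4 ≡ 238;  156^5 ≡ 36;  156^7 ≡ 219;  156^8 ≡ 163;  156^10 ≡ 172;  156^14 ≡ 191;  156^20 ≡ 79;  156^28 ≡ 232;  156^35 ≡ 228;  156^40 ≡ 59;  156^56 ≡ 153;  156^70 ≡ 280;  156^140 ≡ 1.
Smallest exponent giving 1 is 140.

140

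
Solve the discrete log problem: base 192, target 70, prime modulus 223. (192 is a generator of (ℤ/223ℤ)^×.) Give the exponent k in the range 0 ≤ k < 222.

83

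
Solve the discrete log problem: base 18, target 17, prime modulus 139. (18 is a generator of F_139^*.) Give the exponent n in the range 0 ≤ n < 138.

121

Baby-step giant-step with m = ceil(sqrt(138)) = 12.
Baby table (18^j mod 139 for j=0..11):
  0:1  1:18  2:46  3:133  4:31  5:2  6:36  7:92
  8:127  9:62  10:4  11:72
Giant step factor: 18^(-12) ≡ 34 (mod 139).
Scan 17·34^i mod 139 for i = 0, 1, …:
  i=0: 17   i=1: 22   i=2: 53   i=3: 134
  i=4: 108   i=5: 58   i=6: 26   i=7: 50
  i=8: 32   i=9: 115   i=10: 18
Match at i=10, j=1: n = 10·12 + 1 = 121.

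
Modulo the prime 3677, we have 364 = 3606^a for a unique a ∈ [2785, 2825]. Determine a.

Compute 3606^2785 mod 3677 = 3488, then multiply by 3606 repeatedly:
  3606^2785=3488  3606^2786=2388  3606^2787=3271  3606^2788=3087  3606^2789=1443
  3606^2790=503  3606^2791=1057  3606^2792=2170  3606^2793=364
Found 364 at exponent 2793.

2793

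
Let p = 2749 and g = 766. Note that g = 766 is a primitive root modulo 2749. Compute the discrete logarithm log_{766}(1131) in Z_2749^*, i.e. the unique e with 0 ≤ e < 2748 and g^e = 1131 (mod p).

Baby-step giant-step with m = ceil(sqrt(2748)) = 53.
Baby table (766^j mod 2749 for j=0..52):
  0:1  1:766  2:1219  3:1843  4:1501  5:684  6:1634  7:849
  8:1570  9:1307  10:526  11:1562  12:677  13:1770  14:563  15:2414
  16:1796  17:1236  18:1120  19:232  20:1776  21:2410  22:1481  23:1858
  24:1995  25:2475  26:1789  27:1372  28:834  29:1076  30:2265  31:371
  32:1039  33:1413  34:2001  35:1573  36:856  37:1434  38:1593  39:2431
  40:1073  41:2716  42:2212  43:1008  44:2408  45:2698  46:2169  47:1058
  48:2222  49:421  50:853  51:1885  52:685
Giant step factor: 766^(-53) ≡ 1662 (mod 2749).
Scan 1131·1662^i mod 2749 for i = 0, 1, …:
  i=0: 1131   i=1: 2155   i=2: 2412   i=3: 702
  i=4: 1148   i=5: 170   i=6: 2142   i=7: 49
  i=8: 1717   i=9: 192   i=10: 220   i=11: 23
  i=12: 2489   i=13: 2222
Match at i=13, j=48: e = 13·53 + 48 = 737.

737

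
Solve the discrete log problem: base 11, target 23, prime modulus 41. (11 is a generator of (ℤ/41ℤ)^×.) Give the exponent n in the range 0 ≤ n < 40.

Successive powers of 11 modulo 41:
  11^0=1  11^1=11  11^2=39  11^3=19  11^4=4  11^5=3
  11^6=33  11^7=35  11^8=16  11^9=12  11^10=9  11^11=17
  11^12=23
So 11^12 ≡ 23 (mod 41), giving n = 12.

12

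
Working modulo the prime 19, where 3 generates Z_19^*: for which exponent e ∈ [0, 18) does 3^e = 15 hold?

5

Successive powers of 3 modulo 19:
  3^0=1  3^1=3  3^2=9  3^3=8  3^4=5  3^5=15
So 3^5 ≡ 15 (mod 19), giving e = 5.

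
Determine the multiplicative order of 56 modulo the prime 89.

The order of 56 must divide p − 1 = 88 = 2^3 · 11.
Divisors: 1, 2, 4, 8, 11, 22, 44, 88.
Check each in increasing order: 56^1 ≡ 56;  56^2 ≡ 21;  56^4 ≡ 85;  56^8 ≡ 16;  56^11 ≡ 37;  56^22 ≡ 34;  56^44 ≡ 88;  56^88 ≡ 1.
Smallest exponent giving 1 is 88.

88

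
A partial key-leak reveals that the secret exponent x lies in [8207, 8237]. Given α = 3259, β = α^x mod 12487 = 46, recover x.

8220

Compute 3259^8207 mod 12487 = 7376, then multiply by 3259 repeatedly:
  3259^8207=7376  3259^8208=909  3259^8209=3012  3259^8210=1326  3259^8211=932
  3259^8212=3047  3259^8213=3008  3259^8214=777  3259^8215=9869  3259^8216=9046
  3259^8217=11594  3259^8218=11671  3259^8219=387  3259^8220=46
Found 46 at exponent 8220.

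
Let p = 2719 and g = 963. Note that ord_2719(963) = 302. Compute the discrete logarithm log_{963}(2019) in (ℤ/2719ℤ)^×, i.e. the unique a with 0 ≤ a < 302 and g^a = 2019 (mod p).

175

Baby-step giant-step with m = ceil(sqrt(302)) = 18.
Baby table (963^j mod 2719 for j=0..17):
  0:1  1:963  2:190  3:797  4:753  5:1885  6:1682  7:1961
  8:1457  9:87  10:2211  11:216  12:1364  13:255  14:855  15:2227
  16:2029  17:1685
Giant step factor: 963^(-18) ≡ 2030 (mod 2719).
Scan 2019·2030^i mod 2719 for i = 0, 1, …:
  i=0: 2019   i=1: 1037   i=2: 604   i=3: 2570
  i=4: 2058   i=5: 1356   i=6: 1052   i=7: 1145
  i=8: 2324   i=9: 255
Match at i=9, j=13: a = 9·18 + 13 = 175.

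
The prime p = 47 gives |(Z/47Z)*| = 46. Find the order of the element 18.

23

The order of 18 must divide p − 1 = 46 = 2 · 23.
Divisors: 1, 2, 23, 46.
Check each in increasing order: 18^1 ≡ 18;  18^2 ≡ 42;  18^23 ≡ 1.
Smallest exponent giving 1 is 23.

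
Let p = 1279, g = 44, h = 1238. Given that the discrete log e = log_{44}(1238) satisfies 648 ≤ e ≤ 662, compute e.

655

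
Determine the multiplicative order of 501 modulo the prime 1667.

The order of 501 must divide p − 1 = 1666 = 2 · 7^2 · 17.
Divisors: 1, 2, 7, 14, 17, 34, 49, 98, 119, 238, 833, 1666.
Check each in increasing order: 501^1 ≡ 501;  501^2 ≡ 951;  501^7 ≡ 865;  501^14 ≡ 1409;  501^17 ≡ 222;  501^34 ≡ 941;  501^49 ≡ 877;  501^98 ≡ 642;  501^119 ≡ 176;  501^238 ≡ 970;  501^833 ≡ 1.
Smallest exponent giving 1 is 833.

833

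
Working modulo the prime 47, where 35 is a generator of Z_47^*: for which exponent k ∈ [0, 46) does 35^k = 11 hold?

Successive powers of 35 modulo 47:
  35^0=1  35^1=35  35^2=3  35^3=11
So 35^3 ≡ 11 (mod 47), giving k = 3.

3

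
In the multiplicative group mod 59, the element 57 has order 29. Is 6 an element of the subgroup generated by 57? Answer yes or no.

6 ∈ ⟨57⟩ iff 6^29 ≡ 1 (mod 59), since |⟨57⟩| = 29.
6^29 mod 59 = 58.
Since 58 ≠ 1, 6 does not lie in the subgroup.

no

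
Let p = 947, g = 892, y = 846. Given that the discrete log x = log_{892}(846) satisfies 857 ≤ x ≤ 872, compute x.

868

Compute 892^857 mod 947 = 190, then multiply by 892 repeatedly:
  892^857=190  892^858=914  892^859=868  892^860=557  892^861=616
  892^862=212  892^863=651  892^864=181  892^865=462  892^866=159
  892^867=725  892^868=846
Found 846 at exponent 868.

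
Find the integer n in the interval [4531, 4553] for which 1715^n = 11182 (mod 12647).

4553

Compute 1715^4531 mod 12647 = 5367, then multiply by 1715 repeatedly:
  1715^4531=5367  1715^4532=10036  1715^4533=11820  1715^4534=10806  1715^4535=4435
  1715^4536=5178  1715^4537=2076  1715^4538=6533  1715^4539=11500  1715^4540=5827
  1715^4541=2175  1715^4542=11907  1715^4543=8247  1715^4544=4259  1715^4545=6866
  1715^4546=833  1715^4547=12131  1715^4548=350  1715^4549=5841  1715^4550=891
  1715^4551=10425  1715^4552=8664  1715^4553=11182
Found 11182 at exponent 4553.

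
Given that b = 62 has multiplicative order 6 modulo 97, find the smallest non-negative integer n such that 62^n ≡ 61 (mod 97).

2

Successive powers of 62 modulo 97:
  62^0=1  62^1=62  62^2=61
So 62^2 ≡ 61 (mod 97), giving n = 2.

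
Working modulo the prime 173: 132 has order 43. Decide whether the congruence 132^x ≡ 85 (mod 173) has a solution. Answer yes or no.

85 ∈ ⟨132⟩ iff 85^43 ≡ 1 (mod 173), since |⟨132⟩| = 43.
85^43 mod 173 = 1.
Since 1 = 1, 85 lies in the subgroup.

yes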